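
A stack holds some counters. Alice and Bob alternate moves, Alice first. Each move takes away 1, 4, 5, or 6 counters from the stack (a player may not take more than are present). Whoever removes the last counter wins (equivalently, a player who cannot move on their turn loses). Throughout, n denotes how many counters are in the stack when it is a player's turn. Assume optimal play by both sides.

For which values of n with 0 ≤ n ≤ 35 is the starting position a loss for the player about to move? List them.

Compute win/loss labels from the base case upward. A position with no move is L. Any other position is W if it can reach an L in one move, else L.
n=0: no move → L
n=1: →0(L), so W
n=2: →1(W) only, which is W, so L
n=3: →2(L), so W
n=4: →0(L), so W
n=5: →0(L), so W
n=6: →2(L), so W
n=7: →2(L), so W
n=8: →2(L), so W
n=9: →8(W), 5(W), 4(W), 3(W) — all W, so L
n=10: →9(L), so W
n=11: →10(W), 7(W), 6(W), 5(W) — all W, so L
n=12: →11(L), so W
n=13: →9(L), so W
n=14: →9(L), so W
n=15: →11(L), so W
n=16: →11(L), so W
n=17: →11(L), so W
n=18: →17(W), 14(W), 13(W), 12(W) — all W, so L
n=19: →18(L), so W
n=20: →19(W), 16(W), 15(W), 14(W) — all W, so L
n=21: →20(L), so W
n=22: →18(L), so W
n=23: →18(L), so W
n=24: →20(L), so W
n=25: →20(L), so W
n=26: →20(L), so W
n=27: →26(W), 23(W), 22(W), 21(W) — all W, so L
n=28: →27(L), so W
n=29: →28(W), 25(W), 24(W), 23(W) — all W, so L
n=30: →29(L), so W
n=31: →27(L), so W
n=32: →27(L), so W
n=33: →29(L), so W
n=34: →29(L), so W
n=35: →29(L), so W
The losing starting values of n are exactly the entries labelled L in this table (8 of them).

0, 2, 9, 11, 18, 20, 27, 29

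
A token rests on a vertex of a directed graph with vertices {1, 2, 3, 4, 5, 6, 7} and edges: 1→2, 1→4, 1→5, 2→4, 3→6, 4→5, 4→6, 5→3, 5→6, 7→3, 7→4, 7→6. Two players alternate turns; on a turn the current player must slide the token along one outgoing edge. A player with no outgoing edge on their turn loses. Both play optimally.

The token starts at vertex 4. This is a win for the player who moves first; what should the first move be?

Compute win/loss labels from the base case upward. A position with no move is L. Any other position is W if it can reach an L in one move, else L.
Every edge goes from a vertex to one that appears earlier in the order 6, 3, 5, 4, 2, 1, 7, so processing vertices in that order labels each vertex after all of its successors.
6: no outgoing edge → L
3: can move to 6, which is L ⇒ W
5: can move to 6, which is L ⇒ W
4: can move to 6, which is L ⇒ W
2: the only move is to 4(W), a W ⇒ L
1: can move to 2, which is L ⇒ W
7: can move to 6, which is L ⇒ W
From 4, the L positions reachable in one move are: 6.

Move to 6.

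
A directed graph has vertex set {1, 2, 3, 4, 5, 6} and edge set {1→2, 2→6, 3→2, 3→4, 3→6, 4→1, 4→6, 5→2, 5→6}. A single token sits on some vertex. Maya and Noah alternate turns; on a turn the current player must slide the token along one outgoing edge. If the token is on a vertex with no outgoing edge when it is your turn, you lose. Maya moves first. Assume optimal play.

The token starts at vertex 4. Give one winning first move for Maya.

Move to 1.

Compute win/loss labels from the base case upward. A position with no move is L. Any other position is W if it can reach an L in one move, else L.
Every edge goes from a vertex to one that appears earlier in the order 6, 2, 1, 4, 3, 5, so processing vertices in that order labels each vertex after all of its successors.
6: no outgoing edge → L
2: W (go to 6, an L position)
1: L (sole option 2(W) is W)
4: W (go to 1, an L position)
3: W (go to 6, an L position)
5: W (go to 6, an L position)
From 4, the L positions reachable in one move are: 1, 6. Any move reaching one of these is winning.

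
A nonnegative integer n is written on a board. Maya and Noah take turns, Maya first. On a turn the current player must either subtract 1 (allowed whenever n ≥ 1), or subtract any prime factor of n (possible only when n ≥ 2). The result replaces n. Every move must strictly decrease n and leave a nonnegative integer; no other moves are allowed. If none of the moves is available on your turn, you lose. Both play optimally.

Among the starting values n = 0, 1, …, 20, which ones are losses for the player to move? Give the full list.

0, 4, 8, 12, 16, 20

Classify positions by backward induction: terminal positions (no move available) are L. From any other position, the mover wins iff some move reaches an L.
n=0: no move → L
n=1: reaches L-position 0 → W
n=2: reaches L-position 0 → W
n=3: reaches L-position 0 → W
n=4: only reaches 2(W), 3(W), all W → L
n=5: reaches L-position 0 → W
n=6: reaches L-position 4 → W
n=7: reaches L-position 0 → W
n=8: only reaches 6(W), 7(W), all W → L
n=9: reaches L-position 8 → W
n=10: reaches L-position 8 → W
n=11: reaches L-position 0 → W
n=12: only reaches 9(W), 10(W), 11(W), all W → L
n=13: reaches L-position 0 → W
n=14: reaches L-position 12 → W
n=15: reaches L-position 12 → W
n=16: only reaches 14(W), 15(W), all W → L
n=17: reaches L-position 0 → W
n=18: reaches L-position 16 → W
n=19: reaches L-position 0 → W
n=20: only reaches 15(W), 18(W), 19(W), all W → L
Reading off the rows marked L gives the requested list; there are 6 such values of n.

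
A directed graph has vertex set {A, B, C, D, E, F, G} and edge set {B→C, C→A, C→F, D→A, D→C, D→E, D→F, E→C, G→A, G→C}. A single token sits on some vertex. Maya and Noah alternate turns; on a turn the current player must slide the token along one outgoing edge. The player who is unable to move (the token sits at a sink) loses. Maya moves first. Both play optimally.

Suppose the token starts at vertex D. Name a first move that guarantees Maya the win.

Build the W/L table. Terminal = L. A non-terminal position is W if it has a move to some L; otherwise it is L.
Every edge goes from a vertex to one that appears earlier in the order A, F, C, E, G, B, D, so processing vertices in that order labels each vertex after all of its successors.
A: no outgoing edge → L
F: no outgoing edge → L
C: W (go to F, an L position)
E: L (sole option C(W) is W)
G: W (go to A, an L position)
B: L (sole option C(W) is W)
D: W (go to E, an L position)
From D, the L positions reachable in one move are: E, F, A. Any move reaching one of these is winning.

Move to E.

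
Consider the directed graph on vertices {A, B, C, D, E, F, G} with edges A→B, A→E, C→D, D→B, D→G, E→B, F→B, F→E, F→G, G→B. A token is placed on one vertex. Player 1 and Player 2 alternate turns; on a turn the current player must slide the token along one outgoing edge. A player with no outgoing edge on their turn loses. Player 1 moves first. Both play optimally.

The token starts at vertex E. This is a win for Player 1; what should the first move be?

Move to B.

Positions with no move are L. A position that does have a move is losing for the player to move precisely when every available move leads to a winning position for the opponent. Fill in the labels:
Every edge goes from a vertex to one that appears earlier in the order B, G, E, F, D, A, C, so processing vertices in that order labels each vertex after all of its successors.
B: no outgoing edge → L
G: reaches L-position B → W
E: reaches L-position B → W
F: reaches L-position B → W
D: reaches L-position B → W
A: reaches L-position B → W
C: only reaches D(W), which is W → L
From E, the L positions reachable in one move are: B.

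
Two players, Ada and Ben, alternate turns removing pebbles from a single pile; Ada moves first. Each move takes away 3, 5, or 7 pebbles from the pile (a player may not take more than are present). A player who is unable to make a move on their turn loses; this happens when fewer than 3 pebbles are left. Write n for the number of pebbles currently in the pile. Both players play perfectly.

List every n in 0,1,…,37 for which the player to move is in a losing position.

0, 1, 2, 10, 11, 12, 20, 21, 22, 30, 31, 32

Work bottom-up. With no move the player to move loses. Otherwise the position is W if at least one move leads to an L position for the opponent, and L if every move leads to a W.
n=0: no move → L
n=1: no move → L
n=2: no move → L
n=3: can move to 0, which is L ⇒ W
n=4: can move to 1, which is L ⇒ W
n=5: can move to 2, which is L ⇒ W
n=6: can move to 1, which is L ⇒ W
n=7: can move to 2, which is L ⇒ W
n=8: can move to 1, which is L ⇒ W
n=9: can move to 2, which is L ⇒ W
n=10: moves to 7(W), 5(W), 3(W); every one is W ⇒ L
n=11: moves to 8(W), 6(W), 4(W); every one is W ⇒ L
n=12: moves to 9(W), 7(W), 5(W); every one is W ⇒ L
n=13: can move to 10, which is L ⇒ W
n=14: can move to 11, which is L ⇒ W
n=15: can move to 12, which is L ⇒ W
n=16: can move to 11, which is L ⇒ W
n=17: can move to 12, which is L ⇒ W
n=18: can move to 11, which is L ⇒ W
n=19: can move to 12, which is L ⇒ W
n=20: moves to 17(W), 15(W), 13(W); every one is W ⇒ L
n=21: moves to 18(W), 16(W), 14(W); every one is W ⇒ L
n=22: moves to 19(W), 17(W), 15(W); every one is W ⇒ L
n=23: can move to 20, which is L ⇒ W
n=24: can move to 21, which is L ⇒ W
n=25: can move to 22, which is L ⇒ W
n=26: can move to 21, which is L ⇒ W
n=27: can move to 22, which is L ⇒ W
n=28: can move to 21, which is L ⇒ W
n=29: can move to 22, which is L ⇒ W
n=30: moves to 27(W), 25(W), 23(W); every one is W ⇒ L
n=31: moves to 28(W), 26(W), 24(W); every one is W ⇒ L
n=32: moves to 29(W), 27(W), 25(W); every one is W ⇒ L
n=33: can move to 30, which is L ⇒ W
n=34: can move to 31, which is L ⇒ W
n=35: can move to 32, which is L ⇒ W
n=36: can move to 31, which is L ⇒ W
n=37: can move to 32, which is L ⇒ W
Reading off the rows marked L gives the requested list; there are 12 such values of n.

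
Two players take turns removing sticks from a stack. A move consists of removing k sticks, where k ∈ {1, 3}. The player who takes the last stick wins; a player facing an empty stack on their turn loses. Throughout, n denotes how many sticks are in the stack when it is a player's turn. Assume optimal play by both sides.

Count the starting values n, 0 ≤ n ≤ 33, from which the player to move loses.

Use the standard recursion: the mover loses at a terminal position; elsewhere, the mover wins exactly when some move hands the opponent an L position.
n=0: no move → L
n=1: reaches L-position 0 → W
n=2: only reaches 1(W), which is W → L
n=3: reaches L-position 2 → W
n=4: only reaches 3(W), 1(W), all W → L
n=5: reaches L-position 4 → W
n=6: only reaches 5(W), 3(W), all W → L
n=7: reaches L-position 6 → W
n=8: only reaches 7(W), 5(W), all W → L
n=9: reaches L-position 8 → W
n=10: only reaches 9(W), 7(W), all W → L
n=11: reaches L-position 10 → W
n=12: only reaches 11(W), 9(W), all W → L
n=13: reaches L-position 12 → W
n=14: only reaches 13(W), 11(W), all W → L
n=15: reaches L-position 14 → W
n=16: only reaches 15(W), 13(W), all W → L
n=17: reaches L-position 16 → W
n=18: only reaches 17(W), 15(W), all W → L
n=19: reaches L-position 18 → W
n=20: only reaches 19(W), 17(W), all W → L
n=21: reaches L-position 20 → W
n=22: only reaches 21(W), 19(W), all W → L
n=23: reaches L-position 22 → W
n=24: only reaches 23(W), 21(W), all W → L
n=25: reaches L-position 24 → W
n=26: only reaches 25(W), 23(W), all W → L
n=27: reaches L-position 26 → W
n=28: only reaches 27(W), 25(W), all W → L
n=29: reaches L-position 28 → W
n=30: only reaches 29(W), 27(W), all W → L
n=31: reaches L-position 30 → W
n=32: only reaches 31(W), 29(W), all W → L
n=33: reaches L-position 32 → W
L entries with 0 ≤ n ≤ 33: n = 0, 2, 4, 6, 8, 10, 12, 14, 16, 18, 20, 22, 24, 26, 28, 30, 32; that makes 17.

17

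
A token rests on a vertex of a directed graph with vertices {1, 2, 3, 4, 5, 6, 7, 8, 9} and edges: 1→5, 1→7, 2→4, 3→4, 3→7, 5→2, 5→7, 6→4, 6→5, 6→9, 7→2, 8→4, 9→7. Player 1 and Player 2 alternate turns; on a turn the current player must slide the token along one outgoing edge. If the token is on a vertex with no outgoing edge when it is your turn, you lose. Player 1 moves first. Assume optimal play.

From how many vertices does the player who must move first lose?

2

Work bottom-up. With no move the player to move loses. Otherwise the position is W if at least one move leads to an L position for the opponent, and L if every move leads to a W.
Every edge goes from a vertex to one that appears earlier in the order 4, 2, 7, 5, 9, 6, 1, 8, 3, so processing vertices in that order labels each vertex after all of its successors.
4: no outgoing edge → L
2: →4(L), so W
7: →2(W) only, which is W, so L
5: →7(L), so W
9: →7(L), so W
6: →4(L), so W
1: →7(L), so W
8: →4(L), so W
3: →7(L), so W
The L vertices are 4, 7; that is 2 in all.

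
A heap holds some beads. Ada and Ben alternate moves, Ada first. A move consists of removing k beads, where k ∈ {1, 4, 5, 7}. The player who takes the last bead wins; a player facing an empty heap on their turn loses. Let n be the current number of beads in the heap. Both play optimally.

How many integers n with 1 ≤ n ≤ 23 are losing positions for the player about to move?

5

Use the standard recursion: the mover loses at a terminal position; elsewhere, the mover wins exactly when some move hands the opponent an L position.
n=0: no move → L
n=1: →0(L), so W
n=2: →1(W) only, which is W, so L
n=3: →2(L), so W
n=4: →0(L), so W
n=5: →0(L), so W
n=6: →2(L), so W
n=7: →2(L), so W
n=8: →7(W), 4(W), 3(W), 1(W) — all W, so L
n=9: →8(L), so W
n=10: →9(W), 6(W), 5(W), 3(W) — all W, so L
n=11: →10(L), so W
n=12: →8(L), so W
n=13: →8(L), so W
n=14: →10(L), so W
n=15: →10(L), so W
n=16: →15(W), 12(W), 11(W), 9(W) — all W, so L
n=17: →16(L), so W
n=18: →17(W), 14(W), 13(W), 11(W) — all W, so L
n=19: →18(L), so W
n=20: →16(L), so W
n=21: →16(L), so W
n=22: →18(L), so W
n=23: →18(L), so W
L entries with 1 ≤ n ≤ 23 (n=0 is outside the asked range and is not counted): n = 2, 8, 10, 16, 18; that makes 5.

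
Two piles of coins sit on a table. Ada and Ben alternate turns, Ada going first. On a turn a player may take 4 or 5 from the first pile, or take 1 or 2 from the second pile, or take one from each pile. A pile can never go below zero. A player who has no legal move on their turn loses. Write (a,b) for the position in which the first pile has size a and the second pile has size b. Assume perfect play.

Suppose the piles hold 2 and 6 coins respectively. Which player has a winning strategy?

Ben wins.

Compute win/loss labels from the base case upward. A position with no move is L. Any other position is W if it can reach an L in one move, else L.
No move ever increases a pile, so every position that can arise here has a ≤ 2 and b ≤ 6; it is enough to label the cells with 0 ≤ a ≤ 2 and 0 ≤ b ≤ 6.
Every move lowers a or b (never raises either), so fill the grid row by row in increasing a, and left to right within a row: each cell's successors are then already labelled.
      b=0  b=1  b=2  b=3  b=4  b=5  b=6
a=0:    L    W    W    L    W    W    L
a=1:    L    W    W    L    W    W    L
a=2:    L    W    W    L    W    W    L
Cells with no legal move (terminal, hence L): (0,0), (1,0), (2,0).
The remaining L cells, each justified by listing all of its moves:
(0,3): only reaches (0,2)(W), (0,1)(W), all W → L
(0,6): only reaches (0,5)(W), (0,4)(W), all W → L
(1,3): only reaches (1,2)(W), (1,1)(W), (0,2)(W), all W → L
(1,6): only reaches (1,5)(W), (1,4)(W), (0,5)(W), all W → L
(2,3): only reaches (2,2)(W), (2,1)(W), (1,2)(W), all W → L
(2,6): only reaches (2,5)(W), (2,4)(W), (1,5)(W), all W → L
Every other cell has at least one move into one of the L cells above, so it is W.
Every move from (2,6) reaches a W position, so the mover loses.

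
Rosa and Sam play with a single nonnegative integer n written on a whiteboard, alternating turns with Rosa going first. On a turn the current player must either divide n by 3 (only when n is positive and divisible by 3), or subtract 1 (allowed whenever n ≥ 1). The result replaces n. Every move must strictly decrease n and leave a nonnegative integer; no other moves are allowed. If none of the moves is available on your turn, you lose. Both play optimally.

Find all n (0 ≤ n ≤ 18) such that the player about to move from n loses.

0, 2, 4, 7, 9, 11, 13, 15, 17

Build the W/L table. Terminal = L. A non-terminal position is W if it has a move to some L; otherwise it is L.
n=0: no move → L
n=1: can move to 0, which is L ⇒ W
n=2: the only move is to 1(W), a W ⇒ L
n=3: can move to 2, which is L ⇒ W
n=4: the only move is to 3(W), a W ⇒ L
n=5: can move to 4, which is L ⇒ W
n=6: can move to 2, which is L ⇒ W
n=7: the only move is to 6(W), a W ⇒ L
n=8: can move to 7, which is L ⇒ W
n=9: moves to 3(W), 8(W); every one is W ⇒ L
n=10: can move to 9, which is L ⇒ W
n=11: the only move is to 10(W), a W ⇒ L
n=12: can move to 4, which is L ⇒ W
n=13: the only move is to 12(W), a W ⇒ L
n=14: can move to 13, which is L ⇒ W
n=15: moves to 5(W), 14(W); every one is W ⇒ L
n=16: can move to 15, which is L ⇒ W
n=17: the only move is to 16(W), a W ⇒ L
n=18: can move to 17, which is L ⇒ W
Reading off the rows marked L gives the requested list; there are 9 such values of n.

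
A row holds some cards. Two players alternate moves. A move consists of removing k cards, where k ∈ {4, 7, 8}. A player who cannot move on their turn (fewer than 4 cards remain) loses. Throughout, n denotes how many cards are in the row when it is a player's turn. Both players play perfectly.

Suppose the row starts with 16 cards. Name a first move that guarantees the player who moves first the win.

Compute win/loss labels from the base case upward. A position with no move is L. Any other position is W if it can reach an L in one move, else L.
n=0: no move → L
n=1: no move → L
n=2: no move → L
n=3: no move → L
n=4: can move to 0, which is L ⇒ W
n=5: can move to 1, which is L ⇒ W
n=6: can move to 2, which is L ⇒ W
n=7: can move to 3, which is L ⇒ W
n=8: can move to 1, which is L ⇒ W
n=9: can move to 2, which is L ⇒ W
n=10: can move to 3, which is L ⇒ W
n=11: can move to 3, which is L ⇒ W
n=12: moves to 8(W), 5(W), 4(W); every one is W ⇒ L
n=13: moves to 9(W), 6(W), 5(W); every one is W ⇒ L
n=14: moves to 10(W), 7(W), 6(W); every one is W ⇒ L
n=15: moves to 11(W), 8(W), 7(W); every one is W ⇒ L
n=16: can move to 12, which is L ⇒ W
From 16, the L positions reachable in one move are: 12.

Remove 4, leaving 12.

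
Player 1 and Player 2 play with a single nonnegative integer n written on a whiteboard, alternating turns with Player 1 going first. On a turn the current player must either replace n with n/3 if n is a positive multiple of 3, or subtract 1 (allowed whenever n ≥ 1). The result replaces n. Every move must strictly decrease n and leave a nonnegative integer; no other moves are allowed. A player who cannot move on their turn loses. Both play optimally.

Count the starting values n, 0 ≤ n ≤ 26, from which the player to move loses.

13

Build the W/L table. Terminal = L. A non-terminal position is W if it has a move to some L; otherwise it is L.
n=0: no move → L
n=1: can move to 0, which is L ⇒ W
n=2: the only move is to 1(W), a W ⇒ L
n=3: can move to 2, which is L ⇒ W
n=4: the only move is to 3(W), a W ⇒ L
n=5: can move to 4, which is L ⇒ W
n=6: can move to 2, which is L ⇒ W
n=7: the only move is to 6(W), a W ⇒ L
n=8: can move to 7, which is L ⇒ W
n=9: moves to 3(W), 8(W); every one is W ⇒ L
n=10: can move to 9, which is L ⇒ W
n=11: the only move is to 10(W), a W ⇒ L
n=12: can move to 4, which is L ⇒ W
n=13: the only move is to 12(W), a W ⇒ L
n=14: can move to 13, which is L ⇒ W
n=15: moves to 5(W), 14(W); every one is W ⇒ L
n=16: can move to 15, which is L ⇒ W
n=17: the only move is to 16(W), a W ⇒ L
n=18: can move to 17, which is L ⇒ W
n=19: the only move is to 18(W), a W ⇒ L
n=20: can move to 19, which is L ⇒ W
n=21: can move to 7, which is L ⇒ W
n=22: the only move is to 21(W), a W ⇒ L
n=23: can move to 22, which is L ⇒ W
n=24: moves to 8(W), 23(W); every one is W ⇒ L
n=25: can move to 24, which is L ⇒ W
n=26: the only move is to 25(W), a W ⇒ L
L entries with 0 ≤ n ≤ 26: n = 0, 2, 4, 7, 9, 11, 13, 15, 17, 19, 22, 24, 26; that makes 13.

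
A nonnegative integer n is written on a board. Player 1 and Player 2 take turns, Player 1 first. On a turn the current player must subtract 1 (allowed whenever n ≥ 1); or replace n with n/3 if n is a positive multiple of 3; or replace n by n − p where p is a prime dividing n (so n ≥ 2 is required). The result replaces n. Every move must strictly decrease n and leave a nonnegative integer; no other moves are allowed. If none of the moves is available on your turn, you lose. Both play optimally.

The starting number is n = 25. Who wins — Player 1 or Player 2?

Player 2 wins.

Compute win/loss labels from the base case upward. A position with no move is L. Any other position is W if it can reach an L in one move, else L.
n=0: no move → L
n=1: can move to 0, which is L ⇒ W
n=2: can move to 0, which is L ⇒ W
n=3: can move to 0, which is L ⇒ W
n=4: moves to 2(W), 3(W); every one is W ⇒ L
n=5: can move to 0, which is L ⇒ W
n=6: can move to 4, which is L ⇒ W
n=7: can move to 0, which is L ⇒ W
n=8: moves to 6(W), 7(W); every one is W ⇒ L
n=9: can move to 8, which is L ⇒ W
n=10: can move to 8, which is L ⇒ W
n=11: can move to 0, which is L ⇒ W
n=12: can move to 4, which is L ⇒ W
n=13: can move to 0, which is L ⇒ W
n=14: moves to 7(W), 12(W), 13(W); every one is W ⇒ L
n=15: can move to 14, which is L ⇒ W
n=16: can move to 14, which is L ⇒ W
n=17: can move to 0, which is L ⇒ W
n=18: moves to 6(W), 15(W), 16(W), 17(W); every one is W ⇒ L
n=19: can move to 0, which is L ⇒ W
n=20: can move to 18, which is L ⇒ W
n=21: can move to 14, which is L ⇒ W
n=22: moves to 11(W), 20(W), 21(W); every one is W ⇒ L
n=23: can move to 0, which is L ⇒ W
n=24: can move to 8, which is L ⇒ W
n=25: moves to 20(W), 24(W); every one is W ⇒ L
Every move from 25 reaches a W position, so the mover loses.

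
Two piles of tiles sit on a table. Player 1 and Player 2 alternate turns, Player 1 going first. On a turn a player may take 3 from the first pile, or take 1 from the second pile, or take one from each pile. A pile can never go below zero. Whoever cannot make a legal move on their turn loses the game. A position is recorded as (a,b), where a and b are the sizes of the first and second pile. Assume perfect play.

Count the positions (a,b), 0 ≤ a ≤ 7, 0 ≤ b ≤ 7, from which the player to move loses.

26

Build the W/L table. Terminal = L. A non-terminal position is W if it has a move to some L; otherwise it is L.
Every move lowers a or b (never raises either), so fill the grid row by row in increasing a, and left to right within a row: each cell's successors are then already labelled.
      b=0  b=1  b=2  b=3  b=4  b=5  b=6  b=7
a=0:    L    W    L    W    L    W    L    W
a=1:    L    W    L    W    L    W    L    W
a=2:    L    W    L    W    L    W    L    W
a=3:    W    W    W    W    W    W    W    W
a=4:    W    L    W    L    W    L    W    L
a=5:    W    L    W    L    W    L    W    L
a=6:    L    W    W    L    W    L    W    L
a=7:    L    W    L    W    W    W    W    W
Cells with no legal move (terminal, hence L): (0,0), (1,0), (2,0).
The remaining L cells, each justified by listing all of its moves:
(0,2): →(0,1)(W) only, which is W, so L
(0,4): →(0,3)(W) only, which is W, so L
(0,6): →(0,5)(W) only, which is W, so L
(1,2): →(1,1)(W), (0,1)(W) — all W, so L
(1,4): →(1,3)(W), (0,3)(W) — all W, so L
(1,6): →(1,5)(W), (0,5)(W) — all W, so L
(2,2): →(2,1)(W), (1,1)(W) — all W, so L
(2,4): →(2,3)(W), (1,3)(W) — all W, so L
(2,6): →(2,5)(W), (1,5)(W) — all W, so L
(4,1): →(1,1)(W), (4,0)(W), (3,0)(W) — all W, so L
(4,3): →(1,3)(W), (4,2)(W), (3,2)(W) — all W, so L
(4,5): →(1,5)(W), (4,4)(W), (3,4)(W) — all W, so L
(4,7): →(1,7)(W), (4,6)(W), (3,6)(W) — all W, so L
(5,1): →(2,1)(W), (5,0)(W), (4,0)(W) — all W, so L
(5,3): →(2,3)(W), (5,2)(W), (4,2)(W) — all W, so L
(5,5): →(2,5)(W), (5,4)(W), (4,4)(W) — all W, so L
(5,7): →(2,7)(W), (5,6)(W), (4,6)(W) — all W, so L
(6,0): →(3,0)(W) only, which is W, so L
(6,3): →(3,3)(W), (6,2)(W), (5,2)(W) — all W, so L
(6,5): →(3,5)(W), (6,4)(W), (5,4)(W) — all W, so L
(6,7): →(3,7)(W), (6,6)(W), (5,6)(W) — all W, so L
(7,0): →(4,0)(W) only, which is W, so L
(7,2): →(4,2)(W), (7,1)(W), (6,1)(W) — all W, so L
Every other cell has at least one move into one of the L cells above, so it is W.
L cells per row: a=0: 4, a=1: 4, a=2: 4, a=3: 0, a=4: 4, a=5: 4, a=6: 4, a=7: 2; total 26.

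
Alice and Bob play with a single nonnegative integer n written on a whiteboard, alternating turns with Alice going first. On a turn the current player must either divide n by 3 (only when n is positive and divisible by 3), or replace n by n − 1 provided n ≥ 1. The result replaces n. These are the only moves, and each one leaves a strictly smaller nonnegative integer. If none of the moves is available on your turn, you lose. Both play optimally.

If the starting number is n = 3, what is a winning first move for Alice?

Move to 2.

Use the standard recursion: the mover loses at a terminal position; elsewhere, the mover wins exactly when some move hands the opponent an L position.
n=0: no move → L
n=1: can move to 0, which is L ⇒ W
n=2: the only move is to 1(W), a W ⇒ L
n=3: can move to 2, which is L ⇒ W
From 3, the L positions reachable in one move are: 2.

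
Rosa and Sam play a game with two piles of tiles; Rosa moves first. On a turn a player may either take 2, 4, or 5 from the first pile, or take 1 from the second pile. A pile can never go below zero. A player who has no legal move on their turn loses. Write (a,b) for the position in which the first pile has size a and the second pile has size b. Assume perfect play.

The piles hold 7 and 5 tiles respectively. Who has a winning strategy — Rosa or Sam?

Positions with no move are L. A position that does have a move is losing for the player to move precisely when every available move leads to a winning position for the opponent. Fill in the labels:
No move ever increases a pile, so every position that can arise here has a ≤ 7 and b ≤ 5; it is enough to label the cells with 0 ≤ a ≤ 7 and 0 ≤ b ≤ 5.
Every move lowers a or b (never raises either), so fill the grid row by row in increasing a, and left to right within a row: each cell's successors are then already labelled.
      b=0  b=1  b=2  b=3  b=4  b=5
a=0:    L    W    L    W    L    W
a=1:    L    W    L    W    L    W
a=2:    W    L    W    L    W    L
a=3:    W    L    W    L    W    L
a=4:    W    W    W    W    W    W
a=5:    W    W    W    W    W    W
a=6:    W    W    W    W    W    W
a=7:    L    W    L    W    L    W
Cells with no legal move (terminal, hence L): (0,0), (1,0).
The remaining L cells, each justified by listing all of its moves:
(0,2): the only move is to (0,1)(W), a W ⇒ L
(0,4): the only move is to (0,3)(W), a W ⇒ L
(1,2): the only move is to (1,1)(W), a W ⇒ L
(1,4): the only move is to (1,3)(W), a W ⇒ L
(2,1): moves to (0,1)(W), (2,0)(W); every one is W ⇒ L
(2,3): moves to (0,3)(W), (2,2)(W); every one is W ⇒ L
(2,5): moves to (0,5)(W), (2,4)(W); every one is W ⇒ L
(3,1): moves to (1,1)(W), (3,0)(W); every one is W ⇒ L
(3,3): moves to (1,3)(W), (3,2)(W); every one is W ⇒ L
(3,5): moves to (1,5)(W), (3,4)(W); every one is W ⇒ L
(7,0): moves to (5,0)(W), (3,0)(W), (2,0)(W); every one is W ⇒ L
(7,2): moves to (5,2)(W), (3,2)(W), (2,2)(W), (7,1)(W); every one is W ⇒ L
(7,4): moves to (5,4)(W), (3,4)(W), (2,4)(W), (7,3)(W); every one is W ⇒ L
Every other cell has at least one move into one of the L cells above, so it is W.
From (7,5) Rosa can move to (3,5), reaching an L position.

Rosa wins.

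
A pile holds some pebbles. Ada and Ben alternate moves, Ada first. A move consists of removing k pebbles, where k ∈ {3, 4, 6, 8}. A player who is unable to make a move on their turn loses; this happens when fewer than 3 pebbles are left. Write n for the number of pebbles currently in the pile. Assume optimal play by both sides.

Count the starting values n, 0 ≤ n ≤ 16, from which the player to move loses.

Positions with no move are L. A position that does have a move is losing for the player to move precisely when every available move leads to a winning position for the opponent. Fill in the labels:
n=0: no move → L
n=1: no move → L
n=2: no move → L
n=3: can move to 0, which is L ⇒ W
n=4: can move to 1, which is L ⇒ W
n=5: can move to 2, which is L ⇒ W
n=6: can move to 2, which is L ⇒ W
n=7: can move to 1, which is L ⇒ W
n=8: can move to 2, which is L ⇒ W
n=9: can move to 1, which is L ⇒ W
n=10: can move to 2, which is L ⇒ W
n=11: moves to 8(W), 7(W), 5(W), 3(W); every one is W ⇒ L
n=12: moves to 9(W), 8(W), 6(W), 4(W); every one is W ⇒ L
n=13: moves to 10(W), 9(W), 7(W), 5(W); every one is W ⇒ L
n=14: can move to 11, which is L ⇒ W
n=15: can move to 12, which is L ⇒ W
n=16: can move to 13, which is L ⇒ W
L entries with 0 ≤ n ≤ 16: n = 0, 1, 2, 11, 12, 13; that makes 6.

6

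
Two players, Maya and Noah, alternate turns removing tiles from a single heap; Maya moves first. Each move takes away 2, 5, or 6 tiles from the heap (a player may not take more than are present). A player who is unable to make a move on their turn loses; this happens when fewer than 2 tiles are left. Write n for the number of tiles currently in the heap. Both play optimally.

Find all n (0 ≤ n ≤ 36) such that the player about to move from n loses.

0, 1, 4, 8, 11, 12, 15, 19, 22, 23, 26, 30, 33, 34

Build the W/L table. Terminal = L. A non-terminal position is W if it has a move to some L; otherwise it is L.
n=0: no move → L
n=1: no move → L
n=2: W (go to 0, an L position)
n=3: W (go to 1, an L position)
n=4: L (sole option 2(W) is W)
n=5: W (go to 0, an L position)
n=6: W (go to 4, an L position)
n=7: W (go to 1, an L position)
n=8: L (options 6(W), 3(W), 2(W) are all W)
n=9: W (go to 4, an L position)
n=10: W (go to 8, an L position)
n=11: L (options 9(W), 6(W), 5(W) are all W)
n=12: L (options 10(W), 7(W), 6(W) are all W)
n=13: W (go to 11, an L position)
n=14: W (go to 12, an L position)
n=15: L (options 13(W), 10(W), 9(W) are all W)
n=16: W (go to 11, an L position)
n=17: W (go to 15, an L position)
n=18: W (go to 12, an L position)
n=19: L (options 17(W), 14(W), 13(W) are all W)
n=20: W (go to 15, an L position)
n=21: W (go to 19, an L position)
n=22: L (options 20(W), 17(W), 16(W) are all W)
n=23: L (options 21(W), 18(W), 17(W) are all W)
n=24: W (go to 22, an L position)
n=25: W (go to 23, an L position)
n=26: L (options 24(W), 21(W), 20(W) are all W)
n=27: W (go to 22, an L position)
n=28: W (go to 26, an L position)
n=29: W (go to 23, an L position)
n=30: L (options 28(W), 25(W), 24(W) are all W)
n=31: W (go to 26, an L position)
n=32: W (go to 30, an L position)
n=33: L (options 31(W), 28(W), 27(W) are all W)
n=34: L (options 32(W), 29(W), 28(W) are all W)
n=35: W (go to 33, an L position)
n=36: W (go to 34, an L position)
Reading off the rows marked L gives the requested list; there are 14 such values of n.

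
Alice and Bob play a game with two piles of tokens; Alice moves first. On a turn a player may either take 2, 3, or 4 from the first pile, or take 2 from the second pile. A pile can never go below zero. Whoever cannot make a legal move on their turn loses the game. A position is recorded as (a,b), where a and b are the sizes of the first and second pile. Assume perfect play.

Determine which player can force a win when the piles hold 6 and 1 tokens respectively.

Classify positions by backward induction: terminal positions (no move available) are L. From any other position, the mover wins iff some move reaches an L.
No move ever increases a pile, so every position that can arise here has a ≤ 6 and b ≤ 1; it is enough to label the cells with 0 ≤ a ≤ 6 and 0 ≤ b ≤ 1.
Every move lowers a or b (never raises either), so fill the grid row by row in increasing a, and left to right within a row: each cell's successors are then already labelled.
      b=0  b=1
a=0:    L    L
a=1:    L    L
a=2:    W    W
a=3:    W    W
a=4:    W    W
a=5:    W    W
a=6:    L    L
Cells with no legal move (terminal, hence L): (0,0), (0,1), (1,0), (1,1).
The remaining L cells, each justified by listing all of its moves:
(6,0): moves to (4,0)(W), (3,0)(W), (2,0)(W); every one is W ⇒ L
(6,1): moves to (4,1)(W), (3,1)(W), (2,1)(W); every one is W ⇒ L
Every other cell has at least one move into one of the L cells above, so it is W.
The starting position (6,1) is L: whatever Alice does, the opponent receives a W position.

Bob wins.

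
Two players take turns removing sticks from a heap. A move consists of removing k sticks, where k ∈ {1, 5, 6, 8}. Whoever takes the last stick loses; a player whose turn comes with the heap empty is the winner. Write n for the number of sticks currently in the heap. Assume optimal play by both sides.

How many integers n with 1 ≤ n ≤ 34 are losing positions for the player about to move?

10

Use the standard recursion: the mover wins at a terminal position; elsewhere, the mover wins exactly when some move hands the opponent an L position.
n=0: no move; the opponent has just taken the last stick and therefore loses → W
n=1: the only move is to 0(W), a W ⇒ L
n=2: can move to 1, which is L ⇒ W
n=3: the only move is to 2(W), a W ⇒ L
n=4: can move to 3, which is L ⇒ W
n=5: moves to 4(W), 0(W); every one is W ⇒ L
n=6: can move to 5, which is L ⇒ W
n=7: can move to 1, which is L ⇒ W
n=8: can move to 3, which is L ⇒ W
n=9: can move to 3, which is L ⇒ W
n=10: can move to 5, which is L ⇒ W
n=11: can move to 5, which is L ⇒ W
n=12: moves to 11(W), 7(W), 6(W), 4(W); every one is W ⇒ L
n=13: can move to 12, which is L ⇒ W
n=14: moves to 13(W), 9(W), 8(W), 6(W); every one is W ⇒ L
n=15: can move to 14, which is L ⇒ W
n=16: moves to 15(W), 11(W), 10(W), 8(W); every one is W ⇒ L
n=17: can move to 16, which is L ⇒ W
n=18: can move to 12, which is L ⇒ W
n=19: can move to 14, which is L ⇒ W
n=20: can move to 14, which is L ⇒ W
n=21: can move to 16, which is L ⇒ W
n=22: can move to 16, which is L ⇒ W
n=23: moves to 22(W), 18(W), 17(W), 15(W); every one is W ⇒ L
n=24: can move to 23, which is L ⇒ W
n=25: moves to 24(W), 20(W), 19(W), 17(W); every one is W ⇒ L
n=26: can move to 25, which is L ⇒ W
n=27: moves to 26(W), 22(W), 21(W), 19(W); every one is W ⇒ L
n=28: can move to 27, which is L ⇒ W
n=29: can move to 23, which is L ⇒ W
n=30: can move to 25, which is L ⇒ W
n=31: can move to 25, which is L ⇒ W
n=32: can move to 27, which is L ⇒ W
n=33: can move to 27, which is L ⇒ W
n=34: moves to 33(W), 29(W), 28(W), 26(W); every one is W ⇒ L
L entries with 1 ≤ n ≤ 34 (the range starts at n=1): n = 1, 3, 5, 12, 14, 16, 23, 25, 27, 34; that makes 10.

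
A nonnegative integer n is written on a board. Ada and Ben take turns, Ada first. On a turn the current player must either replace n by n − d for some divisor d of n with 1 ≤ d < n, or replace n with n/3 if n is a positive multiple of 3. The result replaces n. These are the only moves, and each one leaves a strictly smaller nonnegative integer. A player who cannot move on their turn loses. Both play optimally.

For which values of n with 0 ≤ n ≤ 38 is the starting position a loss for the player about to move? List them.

0, 1, 4, 7, 9, 11, 13, 15, 17, 19, 23, 25, 28, 31, 36

Compute win/loss labels from the base case upward. A position with no move is L. Any other position is W if it can reach an L in one move, else L.
n=0: no move → L
n=1: no move → L
n=2: W (go to 1, an L position)
n=3: W (go to 1, an L position)
n=4: L (options 2(W), 3(W) are all W)
n=5: W (go to 4, an L position)
n=6: W (go to 4, an L position)
n=7: L (sole option 6(W) is W)
n=8: W (go to 4, an L position)
n=9: L (options 3(W), 6(W), 8(W) are all W)
n=10: W (go to 9, an L position)
n=11: L (sole option 10(W) is W)
n=12: W (go to 4, an L position)
n=13: L (sole option 12(W) is W)
n=14: W (go to 7, an L position)
n=15: L (options 5(W), 10(W), 12(W), 14(W) are all W)
n=16: W (go to 15, an L position)
n=17: L (sole option 16(W) is W)
n=18: W (go to 9, an L position)
n=19: L (sole option 18(W) is W)
n=20: W (go to 15, an L position)
n=21: W (go to 7, an L position)
n=22: W (go to 11, an L position)
n=23: L (sole option 22(W) is W)
n=24: W (go to 23, an L position)
n=25: L (options 20(W), 24(W) are all W)
n=26: W (go to 13, an L position)
n=27: W (go to 9, an L position)
n=28: L (options 14(W), 21(W), 24(W), 26(W), 27(W) are all W)
n=29: W (go to 28, an L position)
n=30: W (go to 15, an L position)
n=31: L (sole option 30(W) is W)
n=32: W (go to 28, an L position)
n=33: W (go to 11, an L position)
n=34: W (go to 17, an L position)
n=35: W (go to 28, an L position)
n=36: L (options 12(W), 18(W), 24(W), 27(W), 30(W), 32(W), 33(W), 34(W), 35(W) are all W)
n=37: W (go to 36, an L position)
n=38: W (go to 19, an L position)
The losing starting values of n are exactly the entries labelled L in this table (15 of them).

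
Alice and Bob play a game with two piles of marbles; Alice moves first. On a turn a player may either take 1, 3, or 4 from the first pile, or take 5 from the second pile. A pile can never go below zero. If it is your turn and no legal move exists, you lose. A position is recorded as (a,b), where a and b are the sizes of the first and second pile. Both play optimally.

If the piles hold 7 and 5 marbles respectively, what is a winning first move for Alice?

Move to (3,5).

Compute win/loss labels from the base case upward. A position with no move is L. Any other position is W if it can reach an L in one move, else L.
No move ever increases a pile, so every position that can arise here has a ≤ 7 and b ≤ 5; it is enough to label the cells with 0 ≤ a ≤ 7 and 0 ≤ b ≤ 5.
Every move lowers a or b (never raises either), so fill the grid row by row in increasing a, and left to right within a row: each cell's successors are then already labelled.
      b=0  b=1  b=2  b=3  b=4  b=5
a=0:    L    L    L    L    L    W
a=1:    W    W    W    W    W    L
a=2:    L    L    L    L    L    W
a=3:    W    W    W    W    W    L
a=4:    W    W    W    W    W    W
a=5:    W    W    W    W    W    W
a=6:    W    W    W    W    W    W
a=7:    L    L    L    L    L    W
Cells with no legal move (terminal, hence L): (0,0), (0,1), (0,2), (0,3), (0,4).
The remaining L cells, each justified by listing all of its moves:
(1,5): moves to (0,5)(W), (1,0)(W); every one is W ⇒ L
(2,0): the only move is to (1,0)(W), a W ⇒ L
(2,1): the only move is to (1,1)(W), a W ⇒ L
(2,2): the only move is to (1,2)(W), a W ⇒ L
(2,3): the only move is to (1,3)(W), a W ⇒ L
(2,4): the only move is to (1,4)(W), a W ⇒ L
(3,5): moves to (2,5)(W), (0,5)(W), (3,0)(W); every one is W ⇒ L
(7,0): moves to (6,0)(W), (4,0)(W), (3,0)(W); every one is W ⇒ L
(7,1): moves to (6,1)(W), (4,1)(W), (3,1)(W); every one is W ⇒ L
(7,2): moves to (6,2)(W), (4,2)(W), (3,2)(W); every one is W ⇒ L
(7,3): moves to (6,3)(W), (4,3)(W), (3,3)(W); every one is W ⇒ L
(7,4): moves to (6,4)(W), (4,4)(W), (3,4)(W); every one is W ⇒ L
Every other cell has at least one move into one of the L cells above, so it is W.
From (7,5), the L positions reachable in one move are: (3,5), (7,0). Any move reaching one of these is winning.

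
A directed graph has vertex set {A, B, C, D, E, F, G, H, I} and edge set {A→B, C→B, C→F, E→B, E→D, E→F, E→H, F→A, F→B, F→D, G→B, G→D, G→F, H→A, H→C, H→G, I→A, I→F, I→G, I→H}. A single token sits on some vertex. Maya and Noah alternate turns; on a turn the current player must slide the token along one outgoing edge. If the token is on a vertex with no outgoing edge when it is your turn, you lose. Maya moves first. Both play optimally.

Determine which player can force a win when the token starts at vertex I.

Maya wins.

Label each position W (a win for the player to move) or L (a loss). A position with no legal move is L; any other position is W exactly when some move reaches an L, and L when every move reaches a W.
Every edge goes from a vertex to one that appears earlier in the order B, D, A, F, C, G, H, I, E, so processing vertices in that order labels each vertex after all of its successors.
B: no outgoing edge → L
D: no outgoing edge → L
A: reaches L-position B → W
F: reaches L-position D → W
C: reaches L-position B → W
G: reaches L-position D → W
H: only reaches G(W), C(W), A(W), all W → L
I: reaches L-position H → W
E: reaches L-position H → W
From I Maya can move to H, reaching an L position.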